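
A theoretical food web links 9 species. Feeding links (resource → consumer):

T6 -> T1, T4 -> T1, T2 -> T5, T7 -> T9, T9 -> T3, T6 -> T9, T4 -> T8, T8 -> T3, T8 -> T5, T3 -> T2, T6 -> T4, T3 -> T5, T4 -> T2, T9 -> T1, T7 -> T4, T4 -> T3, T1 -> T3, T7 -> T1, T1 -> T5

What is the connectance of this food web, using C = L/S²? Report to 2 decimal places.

C = 0.23

The web has S = 9 species and L = 19 feeding links.
C = L / S² = 19 / 81 = 0.2346 ≈ 0.23.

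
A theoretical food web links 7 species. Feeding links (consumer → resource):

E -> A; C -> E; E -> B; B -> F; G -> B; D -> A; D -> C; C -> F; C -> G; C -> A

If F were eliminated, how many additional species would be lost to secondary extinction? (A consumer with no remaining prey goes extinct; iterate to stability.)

2

Remove F.
Round 1: B (all prey gone) → extinct.
Round 2: G (all prey gone) → extinct.
No further losses. Total secondary extinctions: 2.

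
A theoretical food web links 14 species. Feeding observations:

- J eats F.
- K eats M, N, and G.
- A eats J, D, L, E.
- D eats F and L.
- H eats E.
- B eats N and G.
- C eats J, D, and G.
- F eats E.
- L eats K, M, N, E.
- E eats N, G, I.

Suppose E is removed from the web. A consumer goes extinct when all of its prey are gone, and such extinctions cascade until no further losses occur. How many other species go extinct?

3

Remove E.
Round 1: H (all prey gone), F (all prey gone) → extinct.
Round 2: J (all prey gone) → extinct.
No further losses. Total secondary extinctions: 3.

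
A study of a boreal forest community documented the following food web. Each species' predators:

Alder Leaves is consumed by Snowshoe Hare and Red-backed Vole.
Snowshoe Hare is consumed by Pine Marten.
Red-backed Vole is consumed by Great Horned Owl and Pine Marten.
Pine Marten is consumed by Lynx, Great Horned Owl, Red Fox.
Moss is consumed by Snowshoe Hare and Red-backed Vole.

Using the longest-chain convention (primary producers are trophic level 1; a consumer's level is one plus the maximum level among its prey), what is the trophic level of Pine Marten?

Alder Leaves is a producer → level 1.
Red-backed Vole eats Alder Leaves (level 1); other prey at levels: Moss 1 → level 2.
Pine Marten eats Red-backed Vole (level 2); other prey at levels: Snowshoe Hare 2 → level 3.

Trophic level 3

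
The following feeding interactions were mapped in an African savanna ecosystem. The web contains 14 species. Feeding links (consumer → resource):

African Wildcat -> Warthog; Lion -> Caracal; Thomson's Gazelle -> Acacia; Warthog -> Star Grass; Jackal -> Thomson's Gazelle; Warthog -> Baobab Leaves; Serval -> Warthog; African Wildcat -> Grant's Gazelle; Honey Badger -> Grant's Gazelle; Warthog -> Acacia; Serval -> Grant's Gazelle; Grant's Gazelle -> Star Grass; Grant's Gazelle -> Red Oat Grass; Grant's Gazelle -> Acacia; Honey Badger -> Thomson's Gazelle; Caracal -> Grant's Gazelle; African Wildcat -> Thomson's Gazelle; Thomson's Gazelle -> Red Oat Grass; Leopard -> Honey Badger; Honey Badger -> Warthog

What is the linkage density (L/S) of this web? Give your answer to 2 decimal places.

There are L = 20 links among S = 14 species.
L/S = 20/14 = 1.4286 ≈ 1.43.

L/S = 1.43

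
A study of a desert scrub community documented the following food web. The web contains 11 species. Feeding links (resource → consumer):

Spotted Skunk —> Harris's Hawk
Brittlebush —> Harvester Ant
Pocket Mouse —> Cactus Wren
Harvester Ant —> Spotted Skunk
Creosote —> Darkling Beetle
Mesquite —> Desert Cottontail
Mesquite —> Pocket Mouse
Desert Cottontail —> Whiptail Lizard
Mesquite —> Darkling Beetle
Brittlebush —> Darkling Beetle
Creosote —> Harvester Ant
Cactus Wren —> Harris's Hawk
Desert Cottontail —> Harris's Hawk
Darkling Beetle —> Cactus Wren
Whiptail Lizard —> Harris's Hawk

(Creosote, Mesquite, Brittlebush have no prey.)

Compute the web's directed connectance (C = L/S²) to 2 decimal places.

C = 0.12

The web has S = 11 species and L = 15 feeding links.
C = L / S² = 15 / 121 = 0.1240 ≈ 0.12.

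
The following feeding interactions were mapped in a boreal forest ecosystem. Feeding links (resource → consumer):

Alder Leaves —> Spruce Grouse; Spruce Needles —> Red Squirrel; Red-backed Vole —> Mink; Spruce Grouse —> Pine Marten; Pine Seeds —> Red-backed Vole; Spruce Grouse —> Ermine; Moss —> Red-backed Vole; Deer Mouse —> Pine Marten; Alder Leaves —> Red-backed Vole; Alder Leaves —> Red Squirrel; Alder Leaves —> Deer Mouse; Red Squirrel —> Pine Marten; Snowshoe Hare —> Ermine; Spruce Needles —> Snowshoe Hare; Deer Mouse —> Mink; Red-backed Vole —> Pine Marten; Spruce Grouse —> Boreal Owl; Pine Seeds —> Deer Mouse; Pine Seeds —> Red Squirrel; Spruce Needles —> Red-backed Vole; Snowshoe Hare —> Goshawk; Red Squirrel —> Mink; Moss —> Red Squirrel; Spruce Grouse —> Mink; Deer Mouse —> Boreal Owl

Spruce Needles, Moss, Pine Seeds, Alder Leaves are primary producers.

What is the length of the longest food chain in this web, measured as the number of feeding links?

2 links

One longest chain: Spruce Needles → Snowshoe Hare → Goshawk.
It has 3 species and 2 links.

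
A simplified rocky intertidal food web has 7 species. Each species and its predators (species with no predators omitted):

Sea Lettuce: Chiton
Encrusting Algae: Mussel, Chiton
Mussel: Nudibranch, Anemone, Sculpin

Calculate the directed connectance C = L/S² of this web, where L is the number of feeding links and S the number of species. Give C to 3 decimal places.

C = 0.122

The web has S = 7 species and L = 6 feeding links.
C = L / S² = 6 / 49 = 0.1224 ≈ 0.122.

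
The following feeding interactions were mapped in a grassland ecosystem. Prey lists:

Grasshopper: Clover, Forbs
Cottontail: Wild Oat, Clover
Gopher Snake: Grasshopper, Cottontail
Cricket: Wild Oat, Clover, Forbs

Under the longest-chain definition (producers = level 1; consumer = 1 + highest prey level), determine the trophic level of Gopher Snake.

Trophic level 3

Clover is a producer → level 1.
Grasshopper eats Clover (level 1); other prey at levels: Forbs 1 → level 2.
Gopher Snake eats Grasshopper (level 2); other prey at levels: Cottontail 2 → level 3.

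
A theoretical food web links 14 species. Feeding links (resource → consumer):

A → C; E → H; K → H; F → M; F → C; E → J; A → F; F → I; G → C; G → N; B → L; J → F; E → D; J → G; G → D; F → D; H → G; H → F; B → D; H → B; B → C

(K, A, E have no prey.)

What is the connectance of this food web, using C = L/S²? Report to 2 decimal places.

The web has S = 14 species and L = 21 feeding links.
C = L / S² = 21 / 196 = 0.1071 ≈ 0.11.

C = 0.11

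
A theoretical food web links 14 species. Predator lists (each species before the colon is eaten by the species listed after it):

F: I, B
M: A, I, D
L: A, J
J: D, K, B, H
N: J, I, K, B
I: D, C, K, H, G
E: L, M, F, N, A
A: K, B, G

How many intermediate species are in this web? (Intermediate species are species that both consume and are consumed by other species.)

Intermediate species (has both prey and predators): L, M, F, N, A, J, I.
Count: 7.

7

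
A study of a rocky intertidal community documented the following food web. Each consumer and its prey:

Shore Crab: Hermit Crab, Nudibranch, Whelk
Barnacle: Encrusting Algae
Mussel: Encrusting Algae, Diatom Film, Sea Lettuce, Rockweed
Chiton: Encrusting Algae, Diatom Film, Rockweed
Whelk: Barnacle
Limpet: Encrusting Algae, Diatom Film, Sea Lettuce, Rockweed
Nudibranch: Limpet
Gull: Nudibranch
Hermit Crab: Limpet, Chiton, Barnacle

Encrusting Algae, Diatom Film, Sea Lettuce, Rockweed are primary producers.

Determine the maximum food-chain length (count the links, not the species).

3 links

One longest chain: Encrusting Algae → Limpet → Nudibranch → Gull.
It has 4 species and 3 links.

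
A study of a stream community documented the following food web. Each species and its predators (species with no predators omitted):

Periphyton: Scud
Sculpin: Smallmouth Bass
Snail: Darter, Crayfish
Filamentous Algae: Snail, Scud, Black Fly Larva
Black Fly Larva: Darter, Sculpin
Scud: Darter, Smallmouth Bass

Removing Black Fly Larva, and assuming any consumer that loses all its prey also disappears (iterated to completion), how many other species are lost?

1

Remove Black Fly Larva.
Round 1: Sculpin (all prey gone) → extinct.
No further losses. Total secondary extinctions: 1.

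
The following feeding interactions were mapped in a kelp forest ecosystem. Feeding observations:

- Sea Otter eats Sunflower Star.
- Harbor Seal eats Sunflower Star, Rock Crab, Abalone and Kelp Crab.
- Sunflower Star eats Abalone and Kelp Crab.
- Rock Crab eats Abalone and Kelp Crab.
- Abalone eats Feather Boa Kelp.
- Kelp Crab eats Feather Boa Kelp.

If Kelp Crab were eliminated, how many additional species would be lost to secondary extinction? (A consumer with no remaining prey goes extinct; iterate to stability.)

Remove Kelp Crab.
Every predator of it retains at least one other prey: Sunflower Star still has Abalone; Rock Crab still has Abalone; Harbor Seal still has Abalone, Sunflower Star, Rock Crab.
No consumer loses all prey, so no secondary extinctions occur.

0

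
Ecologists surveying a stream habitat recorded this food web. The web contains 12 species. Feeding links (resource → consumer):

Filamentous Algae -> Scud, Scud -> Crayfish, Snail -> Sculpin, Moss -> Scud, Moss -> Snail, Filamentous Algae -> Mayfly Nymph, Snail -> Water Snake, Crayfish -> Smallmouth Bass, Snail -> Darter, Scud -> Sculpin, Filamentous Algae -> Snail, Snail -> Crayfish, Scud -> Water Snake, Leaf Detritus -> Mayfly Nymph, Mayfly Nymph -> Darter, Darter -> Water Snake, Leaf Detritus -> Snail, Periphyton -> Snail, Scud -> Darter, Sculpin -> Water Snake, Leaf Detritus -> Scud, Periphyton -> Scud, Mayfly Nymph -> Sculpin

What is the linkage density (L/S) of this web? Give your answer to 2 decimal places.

There are L = 23 links among S = 12 species.
L/S = 23/12 = 1.9167 ≈ 1.92.

L/S = 1.92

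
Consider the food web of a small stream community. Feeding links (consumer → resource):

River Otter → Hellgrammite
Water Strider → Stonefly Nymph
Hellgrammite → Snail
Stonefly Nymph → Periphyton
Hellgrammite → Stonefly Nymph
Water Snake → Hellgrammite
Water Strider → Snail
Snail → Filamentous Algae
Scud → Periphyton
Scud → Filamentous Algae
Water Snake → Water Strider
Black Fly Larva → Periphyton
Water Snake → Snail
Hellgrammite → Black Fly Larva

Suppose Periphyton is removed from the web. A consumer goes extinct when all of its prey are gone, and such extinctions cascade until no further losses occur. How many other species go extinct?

Remove Periphyton.
Round 1: Stonefly Nymph (all prey gone), Black Fly Larva (all prey gone) → extinct.
No further losses. Total secondary extinctions: 2.

2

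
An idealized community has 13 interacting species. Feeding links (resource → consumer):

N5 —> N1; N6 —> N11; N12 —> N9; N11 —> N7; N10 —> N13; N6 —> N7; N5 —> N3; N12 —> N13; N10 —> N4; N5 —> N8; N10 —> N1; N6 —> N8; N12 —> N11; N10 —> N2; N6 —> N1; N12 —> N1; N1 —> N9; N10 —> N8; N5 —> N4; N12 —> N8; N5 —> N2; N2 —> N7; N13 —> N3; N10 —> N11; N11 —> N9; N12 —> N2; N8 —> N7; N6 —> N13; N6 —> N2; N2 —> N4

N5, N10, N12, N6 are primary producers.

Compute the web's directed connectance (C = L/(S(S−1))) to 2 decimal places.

The web has S = 13 species and L = 30 feeding links.
C = L / (S(S−1)) = 30 / 156 = 0.1923 ≈ 0.19.

C = 0.19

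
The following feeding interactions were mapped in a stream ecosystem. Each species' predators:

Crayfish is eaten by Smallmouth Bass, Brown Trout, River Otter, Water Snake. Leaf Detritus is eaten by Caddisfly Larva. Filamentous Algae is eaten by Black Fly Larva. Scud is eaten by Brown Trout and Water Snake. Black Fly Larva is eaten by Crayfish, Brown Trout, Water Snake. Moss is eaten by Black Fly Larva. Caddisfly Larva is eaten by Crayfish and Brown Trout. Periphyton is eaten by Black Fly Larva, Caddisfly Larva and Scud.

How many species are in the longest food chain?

4 species

One longest chain: Periphyton → Black Fly Larva → Crayfish → River Otter.
It has 4 species and 3 links.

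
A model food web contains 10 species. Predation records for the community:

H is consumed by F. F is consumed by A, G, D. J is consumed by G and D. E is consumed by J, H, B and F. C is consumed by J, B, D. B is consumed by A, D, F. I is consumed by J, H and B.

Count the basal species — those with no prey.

Basal species (no prey listed): C, E, I.
Count: 3.

3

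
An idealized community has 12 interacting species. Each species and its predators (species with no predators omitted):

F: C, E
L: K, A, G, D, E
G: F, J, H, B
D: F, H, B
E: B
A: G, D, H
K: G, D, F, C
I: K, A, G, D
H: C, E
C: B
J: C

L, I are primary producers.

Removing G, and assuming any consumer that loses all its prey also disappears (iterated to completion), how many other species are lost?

1

Remove G.
Round 1: J (all prey gone) → extinct.
No further losses. Total secondary extinctions: 1.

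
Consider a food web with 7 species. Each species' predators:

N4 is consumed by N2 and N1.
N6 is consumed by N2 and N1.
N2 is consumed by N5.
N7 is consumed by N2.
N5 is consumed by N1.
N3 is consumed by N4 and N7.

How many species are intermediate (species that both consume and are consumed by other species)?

4

Intermediate species (has both prey and predators): N4, N7, N2, N5.
Count: 4.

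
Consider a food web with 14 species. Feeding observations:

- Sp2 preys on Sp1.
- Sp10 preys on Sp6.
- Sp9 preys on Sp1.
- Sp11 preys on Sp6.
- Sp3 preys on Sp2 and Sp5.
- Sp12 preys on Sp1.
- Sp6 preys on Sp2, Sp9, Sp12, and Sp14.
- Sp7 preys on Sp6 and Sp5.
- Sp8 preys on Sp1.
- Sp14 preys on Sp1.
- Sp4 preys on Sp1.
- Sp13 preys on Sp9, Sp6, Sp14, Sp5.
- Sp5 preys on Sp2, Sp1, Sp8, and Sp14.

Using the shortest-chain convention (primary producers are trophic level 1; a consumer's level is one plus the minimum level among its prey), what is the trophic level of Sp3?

Sp1 is a producer → level 1.
Sp5 eats Sp1 → level 2.
Sp3 eats Sp5 → level 3.
No prey of Sp3 is below level 2, so 3 is the minimum.

Trophic level 3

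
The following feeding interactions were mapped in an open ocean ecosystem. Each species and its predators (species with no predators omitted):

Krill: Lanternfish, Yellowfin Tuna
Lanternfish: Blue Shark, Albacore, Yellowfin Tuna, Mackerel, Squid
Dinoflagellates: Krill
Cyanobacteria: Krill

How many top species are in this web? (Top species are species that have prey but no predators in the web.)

Top species (has prey, but nothing eats it): Blue Shark, Albacore, Yellowfin Tuna, Mackerel, Squid.
Count: 5.

5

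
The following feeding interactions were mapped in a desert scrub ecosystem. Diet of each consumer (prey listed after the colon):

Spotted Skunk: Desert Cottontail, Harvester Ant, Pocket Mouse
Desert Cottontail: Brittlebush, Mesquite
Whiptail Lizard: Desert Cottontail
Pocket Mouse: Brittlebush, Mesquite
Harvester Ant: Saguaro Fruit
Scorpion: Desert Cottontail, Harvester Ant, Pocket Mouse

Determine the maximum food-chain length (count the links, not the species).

One longest chain: Brittlebush → Desert Cottontail → Spotted Skunk.
It has 3 species and 2 links.

2 links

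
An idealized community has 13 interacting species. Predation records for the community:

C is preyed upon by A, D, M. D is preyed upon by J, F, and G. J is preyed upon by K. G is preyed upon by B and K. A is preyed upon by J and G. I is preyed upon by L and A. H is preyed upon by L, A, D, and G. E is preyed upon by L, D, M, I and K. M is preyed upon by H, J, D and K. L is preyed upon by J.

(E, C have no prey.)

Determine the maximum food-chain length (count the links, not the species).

One longest chain: E → M → H → A → G → B.
It has 6 species and 5 links.

5 links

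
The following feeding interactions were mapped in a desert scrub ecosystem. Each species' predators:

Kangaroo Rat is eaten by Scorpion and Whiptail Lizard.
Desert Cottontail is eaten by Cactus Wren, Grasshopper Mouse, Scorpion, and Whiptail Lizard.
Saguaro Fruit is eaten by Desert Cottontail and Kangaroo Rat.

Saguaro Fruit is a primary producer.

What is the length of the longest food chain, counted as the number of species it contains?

One longest chain: Saguaro Fruit → Desert Cottontail → Whiptail Lizard.
It has 3 species and 2 links.

3 species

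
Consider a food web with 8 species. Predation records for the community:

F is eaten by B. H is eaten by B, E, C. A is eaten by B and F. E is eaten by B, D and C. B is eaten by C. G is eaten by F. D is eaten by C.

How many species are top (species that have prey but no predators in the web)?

Top species (has prey, but nothing eats it): C.
Count: 1.

1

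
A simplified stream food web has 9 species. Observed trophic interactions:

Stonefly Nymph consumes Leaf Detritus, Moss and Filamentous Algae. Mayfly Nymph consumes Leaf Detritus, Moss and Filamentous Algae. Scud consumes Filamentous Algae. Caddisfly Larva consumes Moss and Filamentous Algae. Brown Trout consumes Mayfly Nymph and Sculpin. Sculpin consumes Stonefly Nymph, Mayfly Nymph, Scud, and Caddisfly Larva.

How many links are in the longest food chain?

3 links

One longest chain: Filamentous Algae → Scud → Sculpin → Brown Trout.
It has 4 species and 3 links.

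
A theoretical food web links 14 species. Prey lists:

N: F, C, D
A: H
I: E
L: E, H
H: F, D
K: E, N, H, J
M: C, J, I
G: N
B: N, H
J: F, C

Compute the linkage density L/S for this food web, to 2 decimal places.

L/S = 1.50

There are L = 21 links among S = 14 species.
L/S = 21/14 = 1.5000 ≈ 1.50.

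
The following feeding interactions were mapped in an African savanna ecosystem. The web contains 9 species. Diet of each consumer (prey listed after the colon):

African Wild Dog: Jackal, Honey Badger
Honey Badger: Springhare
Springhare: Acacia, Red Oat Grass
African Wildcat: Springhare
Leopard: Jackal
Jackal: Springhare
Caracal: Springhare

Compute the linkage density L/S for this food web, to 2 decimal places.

There are L = 9 links among S = 9 species.
L/S = 9/9 = 1.0000 ≈ 1.00.

L/S = 1.00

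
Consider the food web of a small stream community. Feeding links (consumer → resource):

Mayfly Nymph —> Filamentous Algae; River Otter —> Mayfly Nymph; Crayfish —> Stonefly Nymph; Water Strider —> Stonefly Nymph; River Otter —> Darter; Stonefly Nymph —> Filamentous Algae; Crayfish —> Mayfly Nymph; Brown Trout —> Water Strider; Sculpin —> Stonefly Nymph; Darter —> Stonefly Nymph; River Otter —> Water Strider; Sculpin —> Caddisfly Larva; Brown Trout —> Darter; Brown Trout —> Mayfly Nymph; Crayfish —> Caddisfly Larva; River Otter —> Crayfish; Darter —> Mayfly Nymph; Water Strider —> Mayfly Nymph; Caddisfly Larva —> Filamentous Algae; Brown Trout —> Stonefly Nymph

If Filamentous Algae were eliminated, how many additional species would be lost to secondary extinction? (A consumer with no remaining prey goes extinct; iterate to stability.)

9

Remove Filamentous Algae.
Round 1: Mayfly Nymph (all prey gone), Stonefly Nymph (all prey gone), Caddisfly Larva (all prey gone) → extinct.
Round 2: Water Strider (all prey gone), Darter (all prey gone), Sculpin (all prey gone), Crayfish (all prey gone) → extinct.
Round 3: River Otter (all prey gone), Brown Trout (all prey gone) → extinct.
No further losses. Total secondary extinctions: 9.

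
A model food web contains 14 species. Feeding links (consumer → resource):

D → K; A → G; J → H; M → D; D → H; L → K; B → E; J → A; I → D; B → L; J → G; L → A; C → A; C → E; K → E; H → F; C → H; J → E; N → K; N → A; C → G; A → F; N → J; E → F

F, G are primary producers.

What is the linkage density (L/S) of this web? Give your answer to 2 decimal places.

L/S = 1.71

There are L = 24 links among S = 14 species.
L/S = 24/14 = 1.7143 ≈ 1.71.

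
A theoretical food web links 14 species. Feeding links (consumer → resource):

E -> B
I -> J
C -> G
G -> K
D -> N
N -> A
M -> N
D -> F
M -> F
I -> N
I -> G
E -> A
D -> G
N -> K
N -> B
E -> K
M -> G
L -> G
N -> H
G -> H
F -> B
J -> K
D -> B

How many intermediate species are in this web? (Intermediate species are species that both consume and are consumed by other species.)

Intermediate species (has both prey and predators): G, F, N, J.
Count: 4.

4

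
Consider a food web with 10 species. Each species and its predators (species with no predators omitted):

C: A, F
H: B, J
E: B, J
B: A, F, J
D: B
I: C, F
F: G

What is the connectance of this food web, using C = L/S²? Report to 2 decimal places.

The web has S = 10 species and L = 13 feeding links.
C = L / S² = 13 / 100 = 0.1300 ≈ 0.13.

C = 0.13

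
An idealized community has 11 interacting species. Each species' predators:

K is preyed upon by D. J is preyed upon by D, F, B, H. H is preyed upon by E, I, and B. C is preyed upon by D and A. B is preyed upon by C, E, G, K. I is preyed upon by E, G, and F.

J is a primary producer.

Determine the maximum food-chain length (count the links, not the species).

4 links

One longest chain: J → H → B → K → D.
It has 5 species and 4 links.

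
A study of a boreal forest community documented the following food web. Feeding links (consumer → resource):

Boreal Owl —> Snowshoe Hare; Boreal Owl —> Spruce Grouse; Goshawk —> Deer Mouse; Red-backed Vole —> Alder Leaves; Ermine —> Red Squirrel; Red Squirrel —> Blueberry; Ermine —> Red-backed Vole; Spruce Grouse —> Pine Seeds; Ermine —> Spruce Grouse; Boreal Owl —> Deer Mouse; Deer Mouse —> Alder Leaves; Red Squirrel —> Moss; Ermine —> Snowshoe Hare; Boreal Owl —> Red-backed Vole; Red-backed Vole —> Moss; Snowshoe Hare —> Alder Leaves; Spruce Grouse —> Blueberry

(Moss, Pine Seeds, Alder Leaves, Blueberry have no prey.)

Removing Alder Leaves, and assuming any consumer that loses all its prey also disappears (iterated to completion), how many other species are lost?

Remove Alder Leaves.
Round 1: Snowshoe Hare (all prey gone), Deer Mouse (all prey gone) → extinct.
Round 2: Goshawk (all prey gone) → extinct.
No further losses. Total secondary extinctions: 3.

3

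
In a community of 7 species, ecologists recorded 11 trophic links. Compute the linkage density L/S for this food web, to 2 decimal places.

L/S = 1.57

There are L = 11 links among S = 7 species.
L/S = 11/7 = 1.5714 ≈ 1.57.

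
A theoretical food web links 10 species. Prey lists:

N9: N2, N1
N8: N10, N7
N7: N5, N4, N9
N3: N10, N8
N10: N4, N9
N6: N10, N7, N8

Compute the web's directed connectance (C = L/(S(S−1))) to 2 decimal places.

The web has S = 10 species and L = 14 feeding links.
C = L / (S(S−1)) = 14 / 90 = 0.1556 ≈ 0.16.

C = 0.16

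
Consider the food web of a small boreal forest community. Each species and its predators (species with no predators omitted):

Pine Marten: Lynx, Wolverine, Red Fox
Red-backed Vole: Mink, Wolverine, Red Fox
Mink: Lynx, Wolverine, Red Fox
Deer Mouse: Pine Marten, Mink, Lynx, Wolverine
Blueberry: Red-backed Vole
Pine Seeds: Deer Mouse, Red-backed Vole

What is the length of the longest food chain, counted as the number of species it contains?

One longest chain: Pine Seeds → Deer Mouse → Pine Marten → Lynx.
It has 4 species and 3 links.

4 species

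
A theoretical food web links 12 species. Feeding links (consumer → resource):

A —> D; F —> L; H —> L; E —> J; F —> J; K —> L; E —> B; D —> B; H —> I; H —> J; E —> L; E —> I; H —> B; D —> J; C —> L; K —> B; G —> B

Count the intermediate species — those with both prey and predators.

1

Intermediate species (has both prey and predators): D.
Count: 1.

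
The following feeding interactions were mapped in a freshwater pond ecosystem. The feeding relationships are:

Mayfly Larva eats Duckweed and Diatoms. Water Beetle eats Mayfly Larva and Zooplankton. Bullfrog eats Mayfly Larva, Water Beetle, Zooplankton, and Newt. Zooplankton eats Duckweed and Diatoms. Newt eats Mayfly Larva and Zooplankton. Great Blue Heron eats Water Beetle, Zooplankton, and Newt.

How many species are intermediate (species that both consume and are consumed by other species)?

4

Intermediate species (has both prey and predators): Zooplankton, Mayfly Larva, Newt, Water Beetle.
Count: 4.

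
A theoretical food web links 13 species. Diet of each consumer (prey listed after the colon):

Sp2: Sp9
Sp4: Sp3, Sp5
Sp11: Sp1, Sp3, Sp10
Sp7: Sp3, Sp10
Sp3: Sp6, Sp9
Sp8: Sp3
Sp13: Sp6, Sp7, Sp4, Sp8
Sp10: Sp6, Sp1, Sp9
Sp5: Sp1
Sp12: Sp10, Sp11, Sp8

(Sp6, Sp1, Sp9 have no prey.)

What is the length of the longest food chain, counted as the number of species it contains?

One longest chain: Sp6 → Sp3 → Sp4 → Sp13.
It has 4 species and 3 links.

4 species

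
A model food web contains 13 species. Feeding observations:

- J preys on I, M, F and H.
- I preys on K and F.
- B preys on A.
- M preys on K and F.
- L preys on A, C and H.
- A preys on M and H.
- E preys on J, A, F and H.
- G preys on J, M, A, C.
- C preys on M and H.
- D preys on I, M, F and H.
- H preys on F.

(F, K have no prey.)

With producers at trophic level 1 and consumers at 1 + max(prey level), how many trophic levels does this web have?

Producers (level 1): F, K.
F → M → A → E gives E level 4.
No species has a prey at level 4, so no species reaches level 5.

4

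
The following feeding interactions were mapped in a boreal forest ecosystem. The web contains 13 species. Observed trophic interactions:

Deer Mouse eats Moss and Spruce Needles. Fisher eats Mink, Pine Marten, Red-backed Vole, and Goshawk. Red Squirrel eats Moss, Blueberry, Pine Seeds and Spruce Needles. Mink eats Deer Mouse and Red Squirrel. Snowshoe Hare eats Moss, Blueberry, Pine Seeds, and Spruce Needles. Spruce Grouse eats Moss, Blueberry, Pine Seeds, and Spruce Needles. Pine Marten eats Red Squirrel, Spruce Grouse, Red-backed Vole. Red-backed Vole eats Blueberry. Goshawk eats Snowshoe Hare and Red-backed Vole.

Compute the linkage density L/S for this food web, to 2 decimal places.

There are L = 26 links among S = 13 species.
L/S = 26/13 = 2.0000 ≈ 2.00.

L/S = 2.00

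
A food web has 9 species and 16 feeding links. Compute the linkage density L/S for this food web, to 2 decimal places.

L/S = 1.78

There are L = 16 links among S = 9 species.
L/S = 16/9 = 1.7778 ≈ 1.78.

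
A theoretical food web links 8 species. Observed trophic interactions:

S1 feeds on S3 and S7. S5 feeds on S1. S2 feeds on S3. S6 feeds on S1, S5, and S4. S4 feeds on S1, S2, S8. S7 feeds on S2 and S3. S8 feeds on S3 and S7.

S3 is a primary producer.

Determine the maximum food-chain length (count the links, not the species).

5 links

One longest chain: S3 → S2 → S7 → S1 → S5 → S6.
It has 6 species and 5 links.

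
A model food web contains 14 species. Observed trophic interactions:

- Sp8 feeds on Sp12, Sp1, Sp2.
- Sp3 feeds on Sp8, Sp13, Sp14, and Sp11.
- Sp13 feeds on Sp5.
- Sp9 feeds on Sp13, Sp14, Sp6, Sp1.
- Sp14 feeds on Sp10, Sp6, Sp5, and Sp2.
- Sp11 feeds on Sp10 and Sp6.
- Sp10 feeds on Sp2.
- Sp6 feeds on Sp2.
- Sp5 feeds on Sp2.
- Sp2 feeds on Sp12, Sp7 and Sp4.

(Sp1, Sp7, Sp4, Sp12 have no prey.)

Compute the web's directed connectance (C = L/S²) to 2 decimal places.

The web has S = 14 species and L = 24 feeding links.
C = L / S² = 24 / 196 = 0.1224 ≈ 0.12.

C = 0.12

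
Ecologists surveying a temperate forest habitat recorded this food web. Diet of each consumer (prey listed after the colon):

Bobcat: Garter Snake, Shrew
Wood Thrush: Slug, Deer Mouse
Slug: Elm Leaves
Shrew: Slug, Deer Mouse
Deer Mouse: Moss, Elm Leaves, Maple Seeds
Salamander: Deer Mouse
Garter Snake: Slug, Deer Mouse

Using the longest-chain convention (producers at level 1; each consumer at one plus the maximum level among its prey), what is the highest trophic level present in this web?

4

Producers (level 1): Moss, Elm Leaves, Maple Seeds.
Elm Leaves → Slug → Garter Snake → Bobcat gives Bobcat level 4.
No species has a prey at level 4, so no species reaches level 5.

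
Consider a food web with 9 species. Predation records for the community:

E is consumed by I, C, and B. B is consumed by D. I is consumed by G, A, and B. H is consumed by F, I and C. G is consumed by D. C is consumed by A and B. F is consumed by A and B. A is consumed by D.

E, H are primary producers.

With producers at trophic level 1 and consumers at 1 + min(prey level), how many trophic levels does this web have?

3

Producers (level 1): E, H.
Following each consumer down to its lowest-level prey: E → B → D (levels 1 through 3).
All prey of D (B 2, G 3, A 3) are at level 2 or above, so D is at level 1 + 2 = 3.
Every consumer has at least one prey at level 2 or below, so none exceeds level 3.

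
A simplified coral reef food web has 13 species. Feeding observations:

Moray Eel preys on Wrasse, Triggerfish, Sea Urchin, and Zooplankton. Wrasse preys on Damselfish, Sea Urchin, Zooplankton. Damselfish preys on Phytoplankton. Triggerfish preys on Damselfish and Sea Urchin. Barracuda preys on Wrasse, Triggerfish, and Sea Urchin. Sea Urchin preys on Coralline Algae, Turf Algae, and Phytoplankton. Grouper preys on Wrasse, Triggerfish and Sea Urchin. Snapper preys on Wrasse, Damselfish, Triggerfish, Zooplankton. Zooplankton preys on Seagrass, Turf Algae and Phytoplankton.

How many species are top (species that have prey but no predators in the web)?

Top species (has prey, but nothing eats it): Snapper, Moray Eel, Grouper, Barracuda.
Count: 4.

4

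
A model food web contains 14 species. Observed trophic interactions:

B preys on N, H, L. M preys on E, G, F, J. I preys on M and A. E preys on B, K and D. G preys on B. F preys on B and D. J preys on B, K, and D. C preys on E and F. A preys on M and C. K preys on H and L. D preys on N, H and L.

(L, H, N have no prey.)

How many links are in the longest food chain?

5 links

One longest chain: L → B → G → M → A → I.
It has 6 species and 5 links.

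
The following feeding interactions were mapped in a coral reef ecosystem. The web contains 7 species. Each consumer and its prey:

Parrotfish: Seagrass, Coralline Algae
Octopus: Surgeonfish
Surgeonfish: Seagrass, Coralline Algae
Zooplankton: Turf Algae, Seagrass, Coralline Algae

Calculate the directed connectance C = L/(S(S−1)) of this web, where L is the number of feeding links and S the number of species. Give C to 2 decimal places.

The web has S = 7 species and L = 8 feeding links.
C = L / (S(S−1)) = 8 / 42 = 0.1905 ≈ 0.19.

C = 0.19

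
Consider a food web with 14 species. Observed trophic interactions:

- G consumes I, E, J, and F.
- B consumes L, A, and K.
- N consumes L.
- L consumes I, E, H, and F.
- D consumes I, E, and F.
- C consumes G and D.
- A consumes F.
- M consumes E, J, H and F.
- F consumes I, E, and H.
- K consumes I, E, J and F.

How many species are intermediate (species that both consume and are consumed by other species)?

Intermediate species (has both prey and predators): F, K, D, L, G, A.
Count: 6.

6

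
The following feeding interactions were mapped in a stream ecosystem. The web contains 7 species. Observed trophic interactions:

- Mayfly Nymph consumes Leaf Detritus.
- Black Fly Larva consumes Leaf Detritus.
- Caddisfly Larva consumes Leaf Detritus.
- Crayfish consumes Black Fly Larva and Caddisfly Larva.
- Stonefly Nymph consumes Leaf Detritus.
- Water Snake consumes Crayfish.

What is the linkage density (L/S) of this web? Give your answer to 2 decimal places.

There are L = 7 links among S = 7 species.
L/S = 7/7 = 1.0000 ≈ 1.00.

L/S = 1.00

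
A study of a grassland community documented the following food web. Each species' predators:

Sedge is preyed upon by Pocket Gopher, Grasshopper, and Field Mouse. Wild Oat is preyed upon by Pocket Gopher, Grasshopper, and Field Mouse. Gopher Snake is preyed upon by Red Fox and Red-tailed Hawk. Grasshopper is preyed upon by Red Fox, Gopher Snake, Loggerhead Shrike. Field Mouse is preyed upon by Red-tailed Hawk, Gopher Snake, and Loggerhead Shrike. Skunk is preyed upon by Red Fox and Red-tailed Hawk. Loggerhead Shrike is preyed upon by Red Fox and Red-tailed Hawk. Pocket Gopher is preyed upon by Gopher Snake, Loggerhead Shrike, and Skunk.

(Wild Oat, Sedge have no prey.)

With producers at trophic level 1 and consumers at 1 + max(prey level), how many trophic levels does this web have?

4

Producers (level 1): Wild Oat, Sedge.
Wild Oat → Field Mouse → Loggerhead Shrike → Red-tailed Hawk gives Red-tailed Hawk level 4.
No species has a prey at level 4, so no species reaches level 5.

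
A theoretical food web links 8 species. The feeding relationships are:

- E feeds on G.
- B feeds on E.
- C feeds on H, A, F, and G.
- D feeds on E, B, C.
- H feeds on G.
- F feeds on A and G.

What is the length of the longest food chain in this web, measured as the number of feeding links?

One longest chain: G → E → B → D.
It has 4 species and 3 links.

3 links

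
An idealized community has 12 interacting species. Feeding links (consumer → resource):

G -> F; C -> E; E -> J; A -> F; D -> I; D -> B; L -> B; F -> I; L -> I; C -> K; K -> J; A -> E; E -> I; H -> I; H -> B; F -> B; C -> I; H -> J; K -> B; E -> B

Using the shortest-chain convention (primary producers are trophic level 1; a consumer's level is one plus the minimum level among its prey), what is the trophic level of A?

I is a producer → level 1.
F eats I → level 2.
A eats F → level 3.
No prey of A is below level 2, so 3 is the minimum.

Trophic level 3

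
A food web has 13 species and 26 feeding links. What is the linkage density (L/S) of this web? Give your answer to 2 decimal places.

There are L = 26 links among S = 13 species.
L/S = 26/13 = 2.0000 ≈ 2.00.

L/S = 2.00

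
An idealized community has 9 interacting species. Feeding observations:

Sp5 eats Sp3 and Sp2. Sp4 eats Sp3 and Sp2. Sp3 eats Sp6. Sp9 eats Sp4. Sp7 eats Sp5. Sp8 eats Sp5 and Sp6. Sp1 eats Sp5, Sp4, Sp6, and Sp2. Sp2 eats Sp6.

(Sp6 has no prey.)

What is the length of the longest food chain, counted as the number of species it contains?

One longest chain: Sp6 → Sp2 → Sp4 → Sp1.
It has 4 species and 3 links.

4 species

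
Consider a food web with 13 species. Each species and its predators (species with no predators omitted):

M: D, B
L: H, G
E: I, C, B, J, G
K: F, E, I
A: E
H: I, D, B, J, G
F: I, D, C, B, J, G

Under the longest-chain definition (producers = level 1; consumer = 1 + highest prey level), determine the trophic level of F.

K is a producer → level 1.
F eats K → level 2.

Trophic level 2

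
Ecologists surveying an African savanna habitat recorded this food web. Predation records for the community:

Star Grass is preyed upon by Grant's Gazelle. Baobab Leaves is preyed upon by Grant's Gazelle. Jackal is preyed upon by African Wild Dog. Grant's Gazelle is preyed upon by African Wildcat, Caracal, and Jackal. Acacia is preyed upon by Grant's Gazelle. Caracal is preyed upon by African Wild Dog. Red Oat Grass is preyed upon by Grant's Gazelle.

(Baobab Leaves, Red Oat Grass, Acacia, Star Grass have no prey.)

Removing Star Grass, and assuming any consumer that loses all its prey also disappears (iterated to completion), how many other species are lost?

Remove Star Grass.
Every predator of it retains at least one other prey: Grant's Gazelle still has Baobab Leaves, Red Oat Grass, Acacia.
No consumer loses all prey, so no secondary extinctions occur.

0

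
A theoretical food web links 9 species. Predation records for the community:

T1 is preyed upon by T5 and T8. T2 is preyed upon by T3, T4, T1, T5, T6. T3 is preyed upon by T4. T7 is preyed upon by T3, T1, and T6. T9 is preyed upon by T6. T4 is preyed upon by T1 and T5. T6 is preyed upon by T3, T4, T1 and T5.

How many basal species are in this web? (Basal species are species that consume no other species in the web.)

3

Basal species (no prey listed): T9, T7, T2.
Count: 3.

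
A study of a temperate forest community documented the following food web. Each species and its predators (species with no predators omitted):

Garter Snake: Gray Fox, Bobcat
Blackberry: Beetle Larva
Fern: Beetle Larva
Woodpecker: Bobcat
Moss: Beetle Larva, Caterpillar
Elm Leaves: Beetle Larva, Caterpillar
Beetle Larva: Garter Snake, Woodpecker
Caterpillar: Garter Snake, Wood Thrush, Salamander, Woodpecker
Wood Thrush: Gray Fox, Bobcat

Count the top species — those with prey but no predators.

3

Top species (has prey, but nothing eats it): Salamander, Gray Fox, Bobcat.
Count: 3.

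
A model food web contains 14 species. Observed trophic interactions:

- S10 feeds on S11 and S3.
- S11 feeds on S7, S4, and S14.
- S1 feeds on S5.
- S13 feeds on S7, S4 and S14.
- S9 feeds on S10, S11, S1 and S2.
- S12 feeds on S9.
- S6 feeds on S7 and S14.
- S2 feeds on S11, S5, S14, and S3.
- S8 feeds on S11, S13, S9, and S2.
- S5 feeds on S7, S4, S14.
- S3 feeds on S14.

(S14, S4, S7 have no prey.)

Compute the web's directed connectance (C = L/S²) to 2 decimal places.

C = 0.14

The web has S = 14 species and L = 28 feeding links.
C = L / S² = 28 / 196 = 0.1429 ≈ 0.14.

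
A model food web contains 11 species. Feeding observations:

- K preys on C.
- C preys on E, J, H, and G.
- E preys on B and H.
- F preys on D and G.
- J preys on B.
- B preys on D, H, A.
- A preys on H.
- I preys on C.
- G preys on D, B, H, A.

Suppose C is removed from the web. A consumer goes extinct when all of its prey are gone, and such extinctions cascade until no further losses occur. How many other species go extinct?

Remove C.
Round 1: K (all prey gone), I (all prey gone) → extinct.
No further losses. Total secondary extinctions: 2.

2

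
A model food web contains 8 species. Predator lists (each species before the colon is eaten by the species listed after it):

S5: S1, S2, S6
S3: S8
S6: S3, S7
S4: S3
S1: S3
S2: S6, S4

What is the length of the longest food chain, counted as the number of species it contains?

One longest chain: S5 → S2 → S6 → S3 → S8.
It has 5 species and 4 links.

5 species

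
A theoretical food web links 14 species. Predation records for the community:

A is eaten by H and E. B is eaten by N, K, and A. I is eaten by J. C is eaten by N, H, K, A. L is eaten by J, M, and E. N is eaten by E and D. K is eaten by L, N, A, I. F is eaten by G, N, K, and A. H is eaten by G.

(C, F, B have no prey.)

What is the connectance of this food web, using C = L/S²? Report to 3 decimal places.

The web has S = 14 species and L = 24 feeding links.
C = L / S² = 24 / 196 = 0.1224 ≈ 0.122.

C = 0.122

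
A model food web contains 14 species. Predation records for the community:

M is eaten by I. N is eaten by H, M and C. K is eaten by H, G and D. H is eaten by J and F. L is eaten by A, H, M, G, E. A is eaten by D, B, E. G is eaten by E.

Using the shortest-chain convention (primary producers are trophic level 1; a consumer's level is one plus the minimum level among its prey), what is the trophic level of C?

Trophic level 2

N is a producer → level 1.
C eats N → level 2.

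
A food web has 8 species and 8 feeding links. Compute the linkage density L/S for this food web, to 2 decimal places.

There are L = 8 links among S = 8 species.
L/S = 8/8 = 1.0000 ≈ 1.00.

L/S = 1.00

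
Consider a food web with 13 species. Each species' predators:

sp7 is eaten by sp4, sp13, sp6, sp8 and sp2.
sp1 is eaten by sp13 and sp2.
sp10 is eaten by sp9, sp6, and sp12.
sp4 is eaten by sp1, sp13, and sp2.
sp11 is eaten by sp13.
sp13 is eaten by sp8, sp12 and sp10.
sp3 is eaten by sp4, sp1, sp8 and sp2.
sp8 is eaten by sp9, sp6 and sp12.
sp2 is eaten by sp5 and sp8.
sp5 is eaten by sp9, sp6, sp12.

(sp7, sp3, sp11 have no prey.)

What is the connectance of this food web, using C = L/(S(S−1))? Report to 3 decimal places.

The web has S = 13 species and L = 29 feeding links.
C = L / (S(S−1)) = 29 / 156 = 0.1859 ≈ 0.186.

C = 0.186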